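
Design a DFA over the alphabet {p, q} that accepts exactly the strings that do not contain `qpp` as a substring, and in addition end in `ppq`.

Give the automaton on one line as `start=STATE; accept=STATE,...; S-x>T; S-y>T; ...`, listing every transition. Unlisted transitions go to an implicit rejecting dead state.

start=S0; accept=S5; S0-p>S1; S0-q>S2; S1-p>S3; S1-q>S2; S2-p>S4; S2-q>S2; S3-p>S3; S3-q>S5; S4-p>S6; S4-q>S2; S5-p>S4; S5-q>S2; S6-p>S6; S6-q>S7; S7-p>S8; S7-q>S9; S8-p>S6; S8-q>S9; S9-p>S8; S9-q>S9

Handle the two conditions separately and then intersect. The first has 4 states tracking partial matches of the forbidden pattern `qpp`; the second has 4 states tracking how much of the suffix `ppq` has currently been matched. A product state is a pair (one from each), accepting exactly when both do.
A 10-state machine:
        p   q  
>  S0   S1  S2 
   S1   S3  S2 
   S2   S4  S2 
   S3   S3  S5 
   S4   S6  S2 
 * S5   S4  S2 
   S6   S6  S7 
   S7   S8  S9 
   S8   S6  S9 
   S9   S8  S9 
(> = start, * = accepting)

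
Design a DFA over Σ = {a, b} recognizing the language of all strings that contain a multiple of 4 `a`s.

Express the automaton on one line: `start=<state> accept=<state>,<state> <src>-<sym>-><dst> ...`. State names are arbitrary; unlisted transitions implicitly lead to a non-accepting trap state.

The only thing that matters is how many `a`s have appeared, reduced mod 4. Use one state per residue: q0 for 0, …, q3 for 3. Reading `a` moves to the next residue; anything else stays put. q0 is accepting.
        a   b  
>* q0   q1  q0 
   q1   q2  q1 
   q2   q3  q2 
   q3   q0  q3 
(> = start, * = accepting)

start=q0 accept=q0 q0-a->q1 q0-b->q0 q1-a->q2 q1-b->q1 q2-a->q3 q2-b->q2 q3-a->q0 q3-b->q3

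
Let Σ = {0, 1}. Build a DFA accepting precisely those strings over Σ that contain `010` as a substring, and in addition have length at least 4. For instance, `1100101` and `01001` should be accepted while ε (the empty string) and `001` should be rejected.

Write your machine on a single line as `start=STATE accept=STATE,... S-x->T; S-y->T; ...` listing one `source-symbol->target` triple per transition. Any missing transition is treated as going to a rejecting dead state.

start=q0; accept=q7; q0-0->q1; q0-1->q2; q1-0->q3; q1-1->q4; q2-0->q3; q2-1->q2; q3-0->q3; q3-1->q5; q4-0->q6; q4-1->q2; q5-0->q7; q5-1->q2; q6-0->q7; q6-1->q7; q7-0->q7; q7-1->q7

Handle the two conditions separately and then intersect. The first has 4 states tracking whether and how much of `010` has been seen; the second has 6 states tracking the input length, saturating at 5. A product state is a pair (one from each), accepting exactly when both do. Equivalent product states are then merged.
8 states suffice.
        0   1  
>  q0   q1  q2 
   q1   q3  q4 
   q2   q3  q2 
   q3   q3  q5 
   q4   q6  q2 
   q5   q7  q2 
   q6   q7  q7 
 * q7   q7  q7 
(> = start, * = accepting)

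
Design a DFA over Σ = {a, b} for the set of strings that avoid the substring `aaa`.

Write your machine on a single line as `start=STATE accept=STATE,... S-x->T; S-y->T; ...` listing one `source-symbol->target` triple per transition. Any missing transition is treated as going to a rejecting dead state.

start=q0; accept=q0,q1,q2; q0-a->q1; q0-b->q0; q1-a->q2; q1-b->q0; q2-a->q3; q2-b->q0; q3-a->q3; q3-b->q3

This is the complement of 'contains `aaa`'. Use the same substring-matching states — q0 through q3 holding how much of `aaa` has just been matched — but flip the accepting set: everything except the trap q3 accepts.
4 states suffice.
        a   b  
>* q0   q1  q0 
 * q1   q2  q0 
 * q2   q3  q0 
   q3   q3  q3 
(> = start, * = accepting)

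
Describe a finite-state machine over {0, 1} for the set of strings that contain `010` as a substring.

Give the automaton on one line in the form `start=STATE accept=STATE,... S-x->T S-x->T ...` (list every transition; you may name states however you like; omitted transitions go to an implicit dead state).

Track how much of `010` has been matched so far: state q0 is no progress, q3 is the absorbing accept state reached once `010` has occurred. Intermediate states record partial matches; on a mismatch, fall back to the longest reusable overlap.
A 4-state machine:
        0   1  
>  q0   q1  q0 
   q1   q1  q2 
   q2   q3  q0 
 * q3   q3  q3 
(> = start, * = accepting)

start=q0 accept=q3 q0-0->q1 q0-1->q0 q1-0->q1 q1-1->q2 q2-0->q3 q2-1->q0 q3-0->q3 q3-1->q3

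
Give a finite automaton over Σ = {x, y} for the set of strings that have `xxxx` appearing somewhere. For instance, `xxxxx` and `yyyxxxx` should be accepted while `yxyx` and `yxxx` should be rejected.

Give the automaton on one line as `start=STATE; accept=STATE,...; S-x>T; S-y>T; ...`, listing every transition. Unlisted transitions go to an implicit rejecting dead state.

start=S0; accept=S4; S0-x>S1; S0-y>S0; S1-x>S2; S1-y>S0; S2-x>S3; S2-y>S0; S3-x>S4; S3-y>S0; S4-x>S4; S4-y>S4

States S0..S3 record the length of the longest prefix of `xxxx` that matches the current input suffix. Reaching S4 means `xxxx` has been seen, and we stay there forever. Accept from S4.
A 5-state machine:
        x   y  
>  S0   S1  S0 
   S1   S2  S0 
   S2   S3  S0 
   S3   S4  S0 
 * S4   S4  S4 
(> = start, * = accepting)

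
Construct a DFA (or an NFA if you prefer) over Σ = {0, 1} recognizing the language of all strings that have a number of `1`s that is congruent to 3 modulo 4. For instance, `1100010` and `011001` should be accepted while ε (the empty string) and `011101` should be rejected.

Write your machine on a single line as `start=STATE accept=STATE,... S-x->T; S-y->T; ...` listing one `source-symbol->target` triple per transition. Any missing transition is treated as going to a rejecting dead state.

Keep the running count of `1`s modulo 4: each `1` advances along the cycle s0 → s1 → s2 → s3 → s0 while other symbols loop. Accept at s3.
4 states suffice.
        0   1  
>  s0   s0  s1 
   s1   s1  s2 
   s2   s2  s3 
 * s3   s3  s0 
(> = start, * = accepting)

start=s0; accept=s3; s0-0->s0; s0-1->s1; s1-0->s1; s1-1->s2; s2-0->s2; s2-1->s3; s3-0->s3; s3-1->s0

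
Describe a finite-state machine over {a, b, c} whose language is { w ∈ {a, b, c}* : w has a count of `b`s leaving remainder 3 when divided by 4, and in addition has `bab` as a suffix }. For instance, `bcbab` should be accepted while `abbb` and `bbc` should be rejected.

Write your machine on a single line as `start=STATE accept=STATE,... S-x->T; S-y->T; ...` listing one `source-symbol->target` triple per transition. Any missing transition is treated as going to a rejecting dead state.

Handle the two conditions separately and then intersect. One (4 states) tracks the count of `b`s modulo 4; the other (4 states) tracks how much of the suffix `bab` has currently been matched. Each combined state is a pair, one component from each; accept when both components accept.
          a    b    c  
>  S0     S0   S1   S0 
   S1     S2   S3   S4 
   S2     S4   S5   S4 
   S3     S6   S7   S8 
   S4     S4   S3   S4 
   S5     S6   S7   S8 
   S6     S8   S9   S8 
   S7    S10  S11  S12 
   S8     S8   S7   S8 
 * S9    S10  S11  S12 
   S10   S12  S13  S12 
   S11   S14   S1   S0 
   S12   S12  S11  S12 
   S13   S14   S1   S0 
   S14    S0  S15   S0 
   S15    S2   S3   S4 
(> = start, * = accepting)

start=S0; accept=S9; S0-a->S0; S0-b->S1; S0-c->S0; S1-a->S2; S1-b->S3; S1-c->S4; S2-a->S4; S2-b->S5; S2-c->S4; S3-a->S6; S3-b->S7; S3-c->S8; S4-a->S4; S4-b->S3; S4-c->S4; S5-a->S6; S5-b->S7; S5-c->S8; S6-a->S8; S6-b->S9; S6-c->S8; S7-a->S10; S7-b->S11; S7-c->S12; S8-a->S8; S8-b->S7; S8-c->S8; S9-a->S10; S9-b->S11; S9-c->S12; S10-a->S12; S10-b->S13; S10-c->S12; S11-a->S14; S11-b->S1; S11-c->S0; S12-a->S12; S12-b->S11; S12-c->S12; S13-a->S14; S13-b->S1; S13-c->S0; S14-a->S0; S14-b->S15; S14-c->S0; S15-a->S2; S15-b->S3; S15-c->S4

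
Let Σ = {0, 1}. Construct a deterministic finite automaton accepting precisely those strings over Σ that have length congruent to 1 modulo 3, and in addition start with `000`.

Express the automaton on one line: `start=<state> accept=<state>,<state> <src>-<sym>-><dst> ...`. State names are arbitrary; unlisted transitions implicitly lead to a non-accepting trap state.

start=A accept=F A-0->B A-1->C B-0->D B-1->C C-0->C C-1->C D-0->E D-1->C E-0->F E-1->F F-0->G F-1->G G-0->E G-1->E

Build one automaton per condition and run them in lockstep. One (3 states) tracks the input length modulo 3; the other (5 states) tracks whether the input so far still matches the prefix `000`. Each combined state is a pair, one component from each; accept when both components accept. Minimizing collapses redundant product states.
With 7 states:
       0  1 
>  A   B  C 
   B   D  C 
   C   C  C 
   D   E  C 
   E   F  F 
 * F   G  G 
   G   E  E 
(> = start, * = accepting)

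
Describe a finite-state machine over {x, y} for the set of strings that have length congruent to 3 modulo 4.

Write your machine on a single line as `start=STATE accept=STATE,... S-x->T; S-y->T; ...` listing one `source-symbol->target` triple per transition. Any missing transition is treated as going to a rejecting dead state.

Count input length modulo 4: every symbol advances one step around the cycle s0 → s1 → s2 → s3 → s0. Accept at s3.
With 4 states:
        x   y  
>  s0   s1  s1 
   s1   s2  s2 
   s2   s3  s3 
 * s3   s0  s0 
(> = start, * = accepting)

start=s0; accept=s3; s0-x->s1; s0-y->s1; s1-x->s2; s1-y->s2; s2-x->s3; s2-y->s3; s3-x->s0; s3-y->s0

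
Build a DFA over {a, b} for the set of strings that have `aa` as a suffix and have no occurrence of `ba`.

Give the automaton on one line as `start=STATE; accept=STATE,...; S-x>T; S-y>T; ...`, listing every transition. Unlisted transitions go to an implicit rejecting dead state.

Build one automaton per condition and run them in lockstep. One (3 states) tracks how much of the suffix `aa` has currently been matched; the other (3 states) tracks partial matches of the forbidden pattern `ba`. Each combined state is a pair, one component from each; accept when both components accept.
With 7 states:
        a   b  
>  q0   q1  q2 
   q1   q3  q2 
   q2   q4  q2 
 * q3   q3  q2 
   q4   q5  q6 
   q5   q5  q6 
   q6   q4  q6 
(> = start, * = accepting)

start=q0; accept=q3; q0-a>q1; q0-b>q2; q1-a>q3; q1-b>q2; q2-a>q4; q2-b>q2; q3-a>q3; q3-b>q2; q4-a>q5; q4-b>q6; q5-a>q5; q5-b>q6; q6-a>q4; q6-b>q6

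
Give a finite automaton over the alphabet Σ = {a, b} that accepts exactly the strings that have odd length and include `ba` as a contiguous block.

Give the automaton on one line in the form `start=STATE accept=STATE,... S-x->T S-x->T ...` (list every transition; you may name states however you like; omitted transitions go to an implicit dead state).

start=S0 accept=S5 S0-a->S1 S0-b->S2 S1-a->S0 S1-b->S3 S2-a->S4 S2-b->S3 S3-a->S5 S3-b->S2 S4-a->S5 S4-b->S5 S5-a->S4 S5-b->S4

Handle the two conditions separately and then intersect. One (2 states) tracks the input length modulo 2; the other (3 states) tracks whether and how much of `ba` has been seen. Each combined state is a pair, one component from each; accept when both components accept.
With 6 states:
        a   b  
>  S0   S1  S2 
   S1   S0  S3 
   S2   S4  S3 
   S3   S5  S2 
   S4   S5  S5 
 * S5   S4  S4 
(> = start, * = accepting)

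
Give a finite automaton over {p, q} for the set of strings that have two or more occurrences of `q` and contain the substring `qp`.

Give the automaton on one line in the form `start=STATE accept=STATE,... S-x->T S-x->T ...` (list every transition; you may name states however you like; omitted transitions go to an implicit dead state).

Build one automaton per condition and run them in lockstep. One (4 states) tracks the count of `q`s, saturating at 3; the other (3 states) tracks whether and how much of `qp` has been seen. Each combined state is a pair, one component from each; accept when both components accept. After merging equivalent states the machine shrinks.
With 5 states:
       p  q 
>  A   A  B 
   B   C  D 
   C   C  E 
   D   E  D 
 * E   E  E 
(> = start, * = accepting)

start=A accept=E A-p->A A-q->B B-p->C B-q->D C-p->C C-q->E D-p->E D-q->D E-p->E E-q->E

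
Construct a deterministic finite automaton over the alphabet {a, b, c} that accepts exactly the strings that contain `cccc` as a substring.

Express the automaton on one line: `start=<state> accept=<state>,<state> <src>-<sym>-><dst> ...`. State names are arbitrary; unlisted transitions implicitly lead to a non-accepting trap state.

Track how much of `cccc` has been matched so far: state s0 is no progress, s4 is the absorbing accept state reached once `cccc` has occurred. Intermediate states record partial matches; on a mismatch, fall back to the longest reusable overlap.
A 5-state machine:
        a   b   c  
>  s0   s0  s0  s1 
   s1   s0  s0  s2 
   s2   s0  s0  s3 
   s3   s0  s0  s4 
 * s4   s4  s4  s4 
(> = start, * = accepting)

start=s0 accept=s4 s0-a->s0 s0-b->s0 s0-c->s1 s1-a->s0 s1-b->s0 s1-c->s2 s2-a->s0 s2-b->s0 s2-c->s3 s3-a->s0 s3-b->s0 s3-c->s4 s4-a->s4 s4-b->s4 s4-c->s4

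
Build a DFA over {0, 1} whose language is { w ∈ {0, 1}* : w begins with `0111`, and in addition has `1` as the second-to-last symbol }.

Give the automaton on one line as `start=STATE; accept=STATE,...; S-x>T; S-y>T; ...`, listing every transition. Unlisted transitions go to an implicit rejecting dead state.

Run two small machines in parallel and take their product. The first has 6 states tracking whether the input so far still matches the prefix `0111`; the second has 7 states tracking the last 2 symbols read. A product state is a pair (one from each), accepting exactly when both do. Minimizing collapses redundant product states.
With 9 states:
       0  1 
>  A   B  C 
   B   C  D 
   C   C  C 
   D   C  E 
   E   C  F 
 * F   G  F 
 * G   H  I 
   H   H  I 
   I   G  F 
(> = start, * = accepting)

start=A; accept=F,G; A-0>B; A-1>C; B-0>C; B-1>D; C-0>C; C-1>C; D-0>C; D-1>E; E-0>C; E-1>F; F-0>G; F-1>F; G-0>H; G-1>I; H-0>H; H-1>I; I-0>G; I-1>F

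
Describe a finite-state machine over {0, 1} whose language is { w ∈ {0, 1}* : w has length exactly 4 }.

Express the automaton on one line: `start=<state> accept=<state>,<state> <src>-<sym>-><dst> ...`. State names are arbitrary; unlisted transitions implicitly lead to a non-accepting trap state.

start=q0 accept=q4 q0-0->q1 q0-1->q1 q1-0->q2 q1-1->q2 q2-0->q3 q2-1->q3 q3-0->q4 q3-1->q4 q4-0->q5 q4-1->q5 q5-0->q5 q5-1->q5

We only need to distinguish lengths 0, 1, …, 4, and '>4'. Chain q0 → q1 → q2 → q3 → q4 → q5 on every symbol, with q5 looping. Accepting states: {q4}.
A 6-state machine:
        0   1  
>  q0   q1  q1 
   q1   q2  q2 
   q2   q3  q3 
   q3   q4  q4 
 * q4   q5  q5 
   q5   q5  q5 
(> = start, * = accepting)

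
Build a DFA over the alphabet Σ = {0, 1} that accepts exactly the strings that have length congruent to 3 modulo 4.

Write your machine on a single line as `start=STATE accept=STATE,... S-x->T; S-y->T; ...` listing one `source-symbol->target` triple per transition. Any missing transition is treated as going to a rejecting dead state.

Only the length mod 4 matters, so use a 4-cycle: from any state, every input symbol moves to the next state, wrapping q3 back to q0. Mark q3 accepting.
With 4 states:
        0   1  
>  q0   q1  q1 
   q1   q2  q2 
   q2   q3  q3 
 * q3   q0  q0 
(> = start, * = accepting)

start=q0; accept=q3; q0-0->q1; q0-1->q1; q1-0->q2; q1-1->q2; q2-0->q3; q2-1->q3; q3-0->q0; q3-1->q0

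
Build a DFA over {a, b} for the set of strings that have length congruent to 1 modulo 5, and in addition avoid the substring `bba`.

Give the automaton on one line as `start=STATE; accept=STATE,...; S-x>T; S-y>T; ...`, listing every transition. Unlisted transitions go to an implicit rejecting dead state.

Run two small machines in parallel and take their product. The first has 5 states tracking the input length modulo 5; the second has 4 states tracking partial matches of the forbidden pattern `bba`. A product state is a pair (one from each), accepting exactly when both do.
With 20 states:
          a    b  
>  q0     q1   q2 
 * q1     q3   q4 
 * q2     q3   q5 
   q3     q6   q7 
   q4     q6   q8 
   q5     q9   q8 
   q6    q10  q11 
   q7    q10  q12 
   q8    q13  q12 
   q9    q13  q13 
   q10    q0  q14 
   q11    q0  q15 
   q12   q16  q15 
   q13   q16  q16 
   q14    q1  q17 
   q15   q18  q17 
   q16   q18  q18 
 * q17   q19   q5 
   q18   q19  q19 
   q19    q9   q9 
(> = start, * = accepting)

start=q0; accept=q1,q2,q17; q0-a>q1; q0-b>q2; q1-a>q3; q1-b>q4; q2-a>q3; q2-b>q5; q3-a>q6; q3-b>q7; q4-a>q6; q4-b>q8; q5-a>q9; q5-b>q8; q6-a>q10; q6-b>q11; q7-a>q10; q7-b>q12; q8-a>q13; q8-b>q12; q9-a>q13; q9-b>q13; q10-a>q0; q10-b>q14; q11-a>q0; q11-b>q15; q12-a>q16; q12-b>q15; q13-a>q16; q13-b>q16; q14-a>q1; q14-b>q17; q15-a>q18; q15-b>q17; q16-a>q18; q16-b>q18; q17-a>q19; q17-b>q5; q18-a>q19; q18-b>q19; q19-a>q9; q19-b>q9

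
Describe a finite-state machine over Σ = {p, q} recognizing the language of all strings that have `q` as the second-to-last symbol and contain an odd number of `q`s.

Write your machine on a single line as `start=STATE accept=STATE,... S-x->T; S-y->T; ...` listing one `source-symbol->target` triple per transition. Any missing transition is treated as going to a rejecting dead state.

start=A; accept=C,F; A-p->A; A-q->B; B-p->C; B-q->D; C-p->E; C-q->D; D-p->A; D-q->F; E-p->E; E-q->D; F-p->C; F-q->D

Build one automaton per condition and run them in lockstep. The first has 7 states tracking the last 2 symbols read; the second has 2 states tracking the count of `q`s modulo 2. A product state is a pair (one from each), accepting exactly when both do. Minimizing collapses redundant product states.
A 6-state machine:
       p  q 
>  A   A  B 
   B   C  D 
 * C   E  D 
   D   A  F 
   E   E  D 
 * F   C  D 
(> = start, * = accepting)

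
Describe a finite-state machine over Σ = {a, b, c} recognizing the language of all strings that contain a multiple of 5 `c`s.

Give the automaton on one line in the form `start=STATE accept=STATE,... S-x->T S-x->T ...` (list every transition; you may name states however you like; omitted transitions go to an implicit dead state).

Keep the running count of `c`s modulo 5: each `c` advances along the cycle s0 → s1 → s2 → s3 → s4 → s0 while other symbols loop. Accept at s0.
5 states suffice.
        a   b   c  
>* s0   s0  s0  s1 
   s1   s1  s1  s2 
   s2   s2  s2  s3 
   s3   s3  s3  s4 
   s4   s4  s4  s0 
(> = start, * = accepting)

start=s0 accept=s0 s0-a->s0 s0-b->s0 s0-c->s1 s1-a->s1 s1-b->s1 s1-c->s2 s2-a->s2 s2-b->s2 s2-c->s3 s3-a->s3 s3-b->s3 s3-c->s4 s4-a->s4 s4-b->s4 s4-c->s0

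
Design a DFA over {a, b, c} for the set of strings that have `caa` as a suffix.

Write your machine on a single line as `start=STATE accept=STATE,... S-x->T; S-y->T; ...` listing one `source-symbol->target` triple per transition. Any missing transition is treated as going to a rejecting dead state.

Remember how much of `caa` the current input suffix matches. State q0 means no match yet; q1 means the last symbol is `c`; q2 means the last 2 symbols are `ca`; q3 means the last 3 symbols are `caa`. Only q3 accepts. On a mismatch, fall back to the longest proper suffix that is still a prefix of `caa`.
4 states suffice.
        a   b   c  
>  q0   q0  q0  q1 
   q1   q2  q0  q1 
   q2   q3  q0  q1 
 * q3   q0  q0  q1 
(> = start, * = accepting)

start=q0; accept=q3; q0-a->q0; q0-b->q0; q0-c->q1; q1-a->q2; q1-b->q0; q1-c->q1; q2-a->q3; q2-b->q0; q2-c->q1; q3-a->q0; q3-b->q0; q3-c->q1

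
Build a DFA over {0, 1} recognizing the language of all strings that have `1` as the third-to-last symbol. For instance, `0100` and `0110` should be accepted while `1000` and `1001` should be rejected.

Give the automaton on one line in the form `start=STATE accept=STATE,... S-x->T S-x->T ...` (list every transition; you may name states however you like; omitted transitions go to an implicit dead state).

start=q0 accept=q11,q12,q13,q14 q0-0->q1 q0-1->q2 q1-0->q3 q1-1->q4 q2-0->q5 q2-1->q6 q3-0->q7 q3-1->q8 q4-0->q9 q4-1->q10 q5-0->q11 q5-1->q12 q6-0->q13 q6-1->q14 q7-0->q7 q7-1->q8 q8-0->q9 q8-1->q10 q9-0->q11 q9-1->q12 q10-0->q13 q10-1->q14 q11-0->q7 q11-1->q8 q12-0->q9 q12-1->q10 q13-0->q11 q13-1->q12 q14-0->q13 q14-1->q14

Because acceptance depends on a position counted from the end, the machine has to buffer the most recent 3 symbols. Make each state the string of the last up-to-3 symbols read; on input `x` shift the window left and append `x`. Accept when the buffered window has length 3 and begins with `1`.
A 15-state machine:
          0    1  
>  q0     q1   q2 
   q1     q3   q4 
   q2     q5   q6 
   q3     q7   q8 
   q4     q9  q10 
   q5    q11  q12 
   q6    q13  q14 
   q7     q7   q8 
   q8     q9  q10 
   q9    q11  q12 
   q10   q13  q14 
 * q11    q7   q8 
 * q12    q9  q10 
 * q13   q11  q12 
 * q14   q13  q14 
(> = start, * = accepting)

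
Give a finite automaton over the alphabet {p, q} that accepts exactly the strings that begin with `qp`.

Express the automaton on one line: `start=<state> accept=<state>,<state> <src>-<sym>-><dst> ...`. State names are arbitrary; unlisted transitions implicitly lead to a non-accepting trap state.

Check the first 2 symbols one by one: s0 through s1 record how many have matched `qp` so far; any wrong symbol goes to the dead state s3. After all 2 match we enter the accepting sink s2.
With 4 states:
        p   q  
>  s0   s3  s1 
   s1   s2  s3 
 * s2   s2  s2 
   s3   s3  s3 
(> = start, * = accepting)

start=s0 accept=s2 s0-p->s3 s0-q->s1 s1-p->s2 s1-q->s3 s2-p->s2 s2-q->s2 s3-p->s3 s3-q->s3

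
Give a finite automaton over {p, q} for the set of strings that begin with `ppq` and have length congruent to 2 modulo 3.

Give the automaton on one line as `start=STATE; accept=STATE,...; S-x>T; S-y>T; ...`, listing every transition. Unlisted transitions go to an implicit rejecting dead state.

start=s0; accept=s8; s0-p>s1; s0-q>s2; s1-p>s3; s1-q>s4; s2-p>s4; s2-q>s4; s3-p>s5; s3-q>s6; s4-p>s5; s4-q>s5; s5-p>s2; s5-q>s2; s6-p>s7; s6-q>s7; s7-p>s8; s7-q>s8; s8-p>s6; s8-q>s6

Handle the two conditions separately and then intersect. One (5 states) tracks whether the input so far still matches the prefix `ppq`; the other (3 states) tracks the input length modulo 3. Each combined state is a pair, one component from each; accept when both components accept.
9 states suffice.
        p   q  
>  s0   s1  s2 
   s1   s3  s4 
   s2   s4  s4 
   s3   s5  s6 
   s4   s5  s5 
   s5   s2  s2 
   s6   s7  s7 
   s7   s8  s8 
 * s8   s6  s6 
(> = start, * = accepting)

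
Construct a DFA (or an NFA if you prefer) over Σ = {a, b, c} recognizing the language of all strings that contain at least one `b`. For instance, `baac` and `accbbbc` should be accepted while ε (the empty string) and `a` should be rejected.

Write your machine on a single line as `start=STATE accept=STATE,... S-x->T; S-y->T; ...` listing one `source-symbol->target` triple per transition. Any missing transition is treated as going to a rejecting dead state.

start=q0; accept=q1,q2; q0-a->q0; q0-b->q1; q0-c->q0; q1-a->q1; q1-b->q2; q1-c->q1; q2-a->q2; q2-b->q2; q2-c->q2

Count `b`s, saturating at 2: state q0 means no `b` yet, q1 means one `b` seen, q2 means more than one. Each `b` increments (capped at q2); other symbols loop. Accept from {q1, q2}.
A 3-state machine:
        a   b   c  
>  q0   q0  q1  q0 
 * q1   q1  q2  q1 
 * q2   q2  q2  q2 
(> = start, * = accepting)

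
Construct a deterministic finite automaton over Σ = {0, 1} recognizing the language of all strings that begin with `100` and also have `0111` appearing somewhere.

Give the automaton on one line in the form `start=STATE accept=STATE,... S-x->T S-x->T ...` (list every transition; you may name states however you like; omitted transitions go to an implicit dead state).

Build one automaton per condition and run them in lockstep. One (5 states) tracks whether the input so far still matches the prefix `100`; the other (5 states) tracks whether and how much of `0111` has been seen. Each combined state is a pair, one component from each; accept when both components accept.
12 states suffice.
          0    1  
>  q0     q1   q2 
   q1     q1   q3 
   q2     q4   q5 
   q3     q1   q6 
   q4     q7   q3 
   q5     q1   q5 
   q6     q1   q8 
   q7     q7   q9 
   q8     q8   q8 
   q9     q7  q10 
   q10    q7  q11 
 * q11   q11  q11 
(> = start, * = accepting)

start=q0 accept=q11 q0-0->q1 q0-1->q2 q1-0->q1 q1-1->q3 q2-0->q4 q2-1->q5 q3-0->q1 q3-1->q6 q4-0->q7 q4-1->q3 q5-0->q1 q5-1->q5 q6-0->q1 q6-1->q8 q7-0->q7 q7-1->q9 q8-0->q8 q8-1->q8 q9-0->q7 q9-1->q10 q10-0->q7 q10-1->q11 q11-0->q11 q11-1->q11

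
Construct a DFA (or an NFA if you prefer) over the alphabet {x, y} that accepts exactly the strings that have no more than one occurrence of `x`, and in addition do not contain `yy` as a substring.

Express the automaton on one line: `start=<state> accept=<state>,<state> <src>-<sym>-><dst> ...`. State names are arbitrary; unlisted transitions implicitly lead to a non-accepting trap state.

Handle the two conditions separately and then intersect. The first has 3 states tracking the count of `x`s, saturating at 2; the second has 3 states tracking partial matches of the forbidden pattern `yy`. A product state is a pair (one from each), accepting exactly when both do. Equivalent product states are then merged.
        x   y  
>* s0   s1  s2 
 * s1   s3  s4 
 * s2   s1  s3 
   s3   s3  s3 
 * s4   s3  s3 
(> = start, * = accepting)

start=s0 accept=s0,s1,s2,s4 s0-x->s1 s0-y->s2 s1-x->s3 s1-y->s4 s2-x->s1 s2-y->s3 s3-x->s3 s3-y->s3 s4-x->s3 s4-y->s3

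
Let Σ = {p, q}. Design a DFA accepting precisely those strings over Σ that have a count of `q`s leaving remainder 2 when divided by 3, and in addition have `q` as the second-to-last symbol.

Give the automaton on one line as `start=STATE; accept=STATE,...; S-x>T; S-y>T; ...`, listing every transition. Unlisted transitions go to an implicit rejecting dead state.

start=A; accept=D,F; A-p>A; A-q>B; B-p>C; B-q>D; C-p>C; C-q>E; D-p>F; D-q>A; E-p>F; E-q>A; F-p>G; F-q>A; G-p>G; G-q>A

Run two small machines in parallel and take their product. One (3 states) tracks the count of `q`s modulo 3; the other (7 states) tracks the last 2 symbols read. Each combined state is a pair, one component from each; accept when both components accept. Minimizing collapses redundant product states.
A 7-state machine:
       p  q 
>  A   A  B 
   B   C  D 
   C   C  E 
 * D   F  A 
   E   F  A 
 * F   G  A 
   G   G  A 
(> = start, * = accepting)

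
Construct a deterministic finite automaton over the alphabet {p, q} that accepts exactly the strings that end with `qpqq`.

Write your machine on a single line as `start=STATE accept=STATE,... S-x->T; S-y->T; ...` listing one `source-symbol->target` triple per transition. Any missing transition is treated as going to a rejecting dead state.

start=S0; accept=S4; S0-p->S0; S0-q->S1; S1-p->S2; S1-q->S1; S2-p->S0; S2-q->S3; S3-p->S2; S3-q->S4; S4-p->S2; S4-q->S1

Remember how much of `qpqq` the current input suffix matches. State S0 means no match yet; S1 means the last symbol is `q`; S2 means the last 2 symbols are `qp`; S3 means the last 3 symbols are `qpq`; S4 means the last 4 symbols are `qpqq`. Only S4 accepts. On a mismatch, fall back to the longest proper suffix that is still a prefix of `qpqq`.
With 5 states:
        p   q  
>  S0   S0  S1 
   S1   S2  S1 
   S2   S0  S3 
   S3   S2  S4 
 * S4   S2  S1 
(> = start, * = accepting)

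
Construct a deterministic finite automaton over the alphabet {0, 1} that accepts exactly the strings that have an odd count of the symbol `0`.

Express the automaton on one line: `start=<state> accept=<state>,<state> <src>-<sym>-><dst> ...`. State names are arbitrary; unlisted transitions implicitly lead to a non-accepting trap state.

start=A accept=B A-0->B A-1->A B-0->A B-1->B

Keep the running count of `0`s modulo 2: each `0` advances along the cycle A → B → A while other symbols loop. Accept at B.
       0  1 
>  A   B  A 
 * B   A  B 
(> = start, * = accepting)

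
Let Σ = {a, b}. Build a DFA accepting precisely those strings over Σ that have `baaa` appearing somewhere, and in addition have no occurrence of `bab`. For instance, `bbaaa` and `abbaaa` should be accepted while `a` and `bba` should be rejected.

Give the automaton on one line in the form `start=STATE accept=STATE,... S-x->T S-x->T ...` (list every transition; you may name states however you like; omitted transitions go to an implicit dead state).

Handle the two conditions separately and then intersect. One (5 states) tracks whether and how much of `baaa` has been seen; the other (4 states) tracks partial matches of the forbidden pattern `bab`. Each combined state is a pair, one component from each; accept when both components accept. Minimizing collapses redundant product states.
        a   b  
>  q0   q0  q1 
   q1   q2  q1 
   q2   q3  q4 
   q3   q5  q1 
   q4   q4  q4 
 * q5   q5  q6 
 * q6   q7  q6 
 * q7   q5  q4 
(> = start, * = accepting)

start=q0 accept=q5,q6,q7 q0-a->q0 q0-b->q1 q1-a->q2 q1-b->q1 q2-a->q3 q2-b->q4 q3-a->q5 q3-b->q1 q4-a->q4 q4-b->q4 q5-a->q5 q5-b->q6 q6-a->q7 q6-b->q6 q7-a->q5 q7-b->q4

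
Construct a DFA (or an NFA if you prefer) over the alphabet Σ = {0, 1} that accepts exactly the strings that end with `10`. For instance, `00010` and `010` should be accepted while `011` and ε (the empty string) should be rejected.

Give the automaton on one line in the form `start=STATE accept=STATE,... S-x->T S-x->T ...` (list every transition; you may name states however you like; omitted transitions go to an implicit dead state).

Remember how much of `10` the current input suffix matches. State s0 means no match yet; s1 means the last symbol is `1`; s2 means the last 2 symbols are `10`. Only s2 accepts. On a mismatch, fall back to the longest proper suffix that is still a prefix of `10`.
        0   1  
>  s0   s0  s1 
   s1   s2  s1 
 * s2   s0  s1 
(> = start, * = accepting)

start=s0 accept=s2 s0-0->s0 s0-1->s1 s1-0->s2 s1-1->s1 s2-0->s0 s2-1->s1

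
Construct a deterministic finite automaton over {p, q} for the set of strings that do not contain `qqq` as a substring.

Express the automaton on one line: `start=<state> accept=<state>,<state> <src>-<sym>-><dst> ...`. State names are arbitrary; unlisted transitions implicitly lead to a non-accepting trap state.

This is the complement of 'contains `qqq`'. Use the same substring-matching states — S0 through S3 holding how much of `qqq` has just been matched — but flip the accepting set: everything except the trap S3 accepts.
4 states suffice.
        p   q  
>* S0   S0  S1 
 * S1   S0  S2 
 * S2   S0  S3 
   S3   S3  S3 
(> = start, * = accepting)

start=S0 accept=S0,S1,S2 S0-p->S0 S0-q->S1 S1-p->S0 S1-q->S2 S2-p->S0 S2-q->S3 S3-p->S3 S3-q->S3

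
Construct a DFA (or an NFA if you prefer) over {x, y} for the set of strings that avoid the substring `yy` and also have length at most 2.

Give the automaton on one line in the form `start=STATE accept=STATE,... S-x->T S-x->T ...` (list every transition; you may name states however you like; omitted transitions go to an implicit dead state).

Build one automaton per condition and run them in lockstep. The first has 3 states tracking partial matches of the forbidden pattern `yy`; the second has 4 states tracking the input length, saturating at 3. A product state is a pair (one from each), accepting exactly when both do. Minimizing collapses redundant product states.
5 states suffice.
        x   y  
>* q0   q1  q2 
 * q1   q3  q3 
 * q2   q3  q4 
 * q3   q4  q4 
   q4   q4  q4 
(> = start, * = accepting)

start=q0 accept=q0,q1,q2,q3 q0-x->q1 q0-y->q2 q1-x->q3 q1-y->q3 q2-x->q3 q2-y->q4 q3-x->q4 q3-y->q4 q4-x->q4 q4-y->q4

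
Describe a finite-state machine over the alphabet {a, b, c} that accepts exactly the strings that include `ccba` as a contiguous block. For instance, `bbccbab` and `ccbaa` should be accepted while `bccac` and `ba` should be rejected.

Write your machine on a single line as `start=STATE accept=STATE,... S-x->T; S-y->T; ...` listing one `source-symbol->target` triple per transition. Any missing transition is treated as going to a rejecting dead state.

Track how much of `ccba` has been matched so far: state q0 is no progress, q4 is the absorbing accept state reached once `ccba` has occurred. Intermediate states record partial matches; on a mismatch, fall back to the longest reusable overlap.
5 states suffice.
        a   b   c  
>  q0   q0  q0  q1 
   q1   q0  q0  q2 
   q2   q0  q3  q2 
   q3   q4  q0  q1 
 * q4   q4  q4  q4 
(> = start, * = accepting)

start=q0; accept=q4; q0-a->q0; q0-b->q0; q0-c->q1; q1-a->q0; q1-b->q0; q1-c->q2; q2-a->q0; q2-b->q3; q2-c->q2; q3-a->q4; q3-b->q0; q3-c->q1; q4-a->q4; q4-b->q4; q4-c->q4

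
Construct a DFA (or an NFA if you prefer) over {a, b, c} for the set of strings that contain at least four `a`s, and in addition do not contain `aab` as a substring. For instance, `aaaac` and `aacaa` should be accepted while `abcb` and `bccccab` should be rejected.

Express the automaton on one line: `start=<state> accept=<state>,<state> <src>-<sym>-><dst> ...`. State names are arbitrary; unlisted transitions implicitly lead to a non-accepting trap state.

start=q0 accept=q8,q11,q12 q0-a->q1 q0-b->q0 q0-c->q0 q1-a->q2 q1-b->q3 q1-c->q3 q2-a->q4 q2-b->q5 q2-c->q6 q3-a->q7 q3-b->q3 q3-c->q3 q4-a->q8 q4-b->q5 q4-c->q9 q5-a->q5 q5-b->q5 q5-c->q5 q6-a->q10 q6-b->q6 q6-c->q6 q7-a->q4 q7-b->q6 q7-c->q6 q8-a->q8 q8-b->q5 q8-c->q11 q9-a->q12 q9-b->q9 q9-c->q9 q10-a->q8 q10-b->q9 q10-c->q9 q11-a->q12 q11-b->q11 q11-c->q11 q12-a->q8 q12-b->q11 q12-c->q11

Run two small machines in parallel and take their product. The first has 6 states tracking the count of `a`s, saturating at 5; the second has 4 states tracking partial matches of the forbidden pattern `aab`. A product state is a pair (one from each), accepting exactly when both do. Equivalent product states are then merged.
13 states suffice.
          a    b    c  
>  q0     q1   q0   q0 
   q1     q2   q3   q3 
   q2     q4   q5   q6 
   q3     q7   q3   q3 
   q4     q8   q5   q9 
   q5     q5   q5   q5 
   q6    q10   q6   q6 
   q7     q4   q6   q6 
 * q8     q8   q5  q11 
   q9    q12   q9   q9 
   q10    q8   q9   q9 
 * q11   q12  q11  q11 
 * q12    q8  q11  q11 
(> = start, * = accepting)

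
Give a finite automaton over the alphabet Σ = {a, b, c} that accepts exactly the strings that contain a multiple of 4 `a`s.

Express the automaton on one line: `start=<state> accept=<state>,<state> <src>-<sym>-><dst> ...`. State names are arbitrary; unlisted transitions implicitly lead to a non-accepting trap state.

start=s0 accept=s0 s0-a->s1 s0-b->s0 s0-c->s0 s1-a->s2 s1-b->s1 s1-c->s1 s2-a->s3 s2-b->s2 s2-c->s2 s3-a->s0 s3-b->s3 s3-c->s3

The only thing that matters is how many `a`s have appeared, reduced mod 4. Use one state per residue: s0 for 0, …, s3 for 3. Reading `a` moves to the next residue; anything else stays put. s0 is accepting.
        a   b   c  
>* s0   s1  s0  s0 
   s1   s2  s1  s1 
   s2   s3  s2  s2 
   s3   s0  s3  s3 
(> = start, * = accepting)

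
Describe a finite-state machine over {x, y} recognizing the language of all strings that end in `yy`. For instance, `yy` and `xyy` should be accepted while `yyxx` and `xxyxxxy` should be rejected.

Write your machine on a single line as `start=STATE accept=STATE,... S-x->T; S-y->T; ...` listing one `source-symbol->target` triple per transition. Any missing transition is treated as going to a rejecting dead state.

start=q0; accept=q2; q0-x->q0; q0-y->q1; q1-x->q0; q1-y->q2; q2-x->q0; q2-y->q2

Remember how much of `yy` the current input suffix matches. State q0 means no match yet; q1 means the last symbol is `y`; q2 means the last 2 symbols are `yy`. Only q2 accepts. On a mismatch, fall back to the longest proper suffix that is still a prefix of `yy`.
        x   y  
>  q0   q0  q1 
   q1   q0  q2 
 * q2   q0  q2 
(> = start, * = accepting)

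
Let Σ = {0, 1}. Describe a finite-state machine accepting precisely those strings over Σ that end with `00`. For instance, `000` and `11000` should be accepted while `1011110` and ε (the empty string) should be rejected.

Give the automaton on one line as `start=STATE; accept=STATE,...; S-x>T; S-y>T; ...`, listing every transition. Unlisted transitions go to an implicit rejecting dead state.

Remember how much of `00` the current input suffix matches. State S0 means no match yet; S1 means the last symbol is `0`; S2 means the last 2 symbols are `00`. Only S2 accepts. On a mismatch, fall back to the longest proper suffix that is still a prefix of `00`.
A 3-state machine:
        0   1  
>  S0   S1  S0 
   S1   S2  S0 
 * S2   S2  S0 
(> = start, * = accepting)

start=S0; accept=S2; S0-0>S1; S0-1>S0; S1-0>S2; S1-1>S0; S2-0>S2; S2-1>S0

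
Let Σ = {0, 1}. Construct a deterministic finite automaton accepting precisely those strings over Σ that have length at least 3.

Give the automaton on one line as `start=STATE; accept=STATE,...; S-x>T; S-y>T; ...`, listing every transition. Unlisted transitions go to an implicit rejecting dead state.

start=q0; accept=q3,q4; q0-0>q1; q0-1>q1; q1-0>q2; q1-1>q2; q2-0>q3; q2-1>q3; q3-0>q4; q3-1>q4; q4-0>q4; q4-1>q4

Count input length up to 4: every symbol moves from q0 toward q4, which means 'more than 3' and absorbs. Accept from {q3, q4}.
5 states suffice.
        0   1  
>  q0   q1  q1 
   q1   q2  q2 
   q2   q3  q3 
 * q3   q4  q4 
 * q4   q4  q4 
(> = start, * = accepting)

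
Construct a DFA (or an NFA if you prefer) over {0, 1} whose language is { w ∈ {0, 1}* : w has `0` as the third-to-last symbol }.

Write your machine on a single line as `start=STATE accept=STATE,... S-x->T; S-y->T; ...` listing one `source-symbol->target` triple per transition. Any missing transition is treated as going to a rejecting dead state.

Because acceptance depends on a position counted from the end, the machine has to buffer the most recent 3 symbols. Make each state the string of the last up-to-3 symbols read; on input `x` shift the window left and append `x`. Accept when the buffered window has length 3 and begins with `0`.
With 15 states:
          0    1  
>  s0     s1   s2 
   s1     s3   s4 
   s2     s5   s6 
   s3     s7   s8 
   s4     s9  s10 
   s5    s11  s12 
   s6    s13  s14 
 * s7     s7   s8 
 * s8     s9  s10 
 * s9    s11  s12 
 * s10   s13  s14 
   s11    s7   s8 
   s12    s9  s10 
   s13   s11  s12 
   s14   s13  s14 
(> = start, * = accepting)

start=s0; accept=s7,s8,s9,s10; s0-0->s1; s0-1->s2; s1-0->s3; s1-1->s4; s2-0->s5; s2-1->s6; s3-0->s7; s3-1->s8; s4-0->s9; s4-1->s10; s5-0->s11; s5-1->s12; s6-0->s13; s6-1->s14; s7-0->s7; s7-1->s8; s8-0->s9; s8-1->s10; s9-0->s11; s9-1->s12; s10-0->s13; s10-1->s14; s11-0->s7; s11-1->s8; s12-0->s9; s12-1->s10; s13-0->s11; s13-1->s12; s14-0->s13; s14-1->s14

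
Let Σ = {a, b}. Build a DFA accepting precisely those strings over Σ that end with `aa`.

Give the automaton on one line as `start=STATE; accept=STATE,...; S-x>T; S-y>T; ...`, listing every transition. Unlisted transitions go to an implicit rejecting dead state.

start=q0; accept=q2; q0-a>q1; q0-b>q0; q1-a>q2; q1-b>q0; q2-a>q2; q2-b>q0

Let each state record the length of the longest suffix of the input read so far that is also a prefix of `aa`. q1 means the last symbol is `a`; q2 means the last 2 symbols are `aa`. Accept only at q2, where the string currently ends in `aa`.
With 3 states:
        a   b  
>  q0   q1  q0 
   q1   q2  q0 
 * q2   q2  q0 
(> = start, * = accepting)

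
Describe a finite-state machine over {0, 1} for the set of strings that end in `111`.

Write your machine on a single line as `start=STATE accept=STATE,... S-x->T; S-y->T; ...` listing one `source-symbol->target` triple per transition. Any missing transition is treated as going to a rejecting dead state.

Let each state record the length of the longest suffix of the input read so far that is also a prefix of `111`. s1 means the last symbol is `1`; s2 means the last 2 symbols are `11`; s3 means the last 3 symbols are `111`. Accept only at s3, where the string currently ends in `111`.
4 states suffice.
        0   1  
>  s0   s0  s1 
   s1   s0  s2 
   s2   s0  s3 
 * s3   s0  s3 
(> = start, * = accepting)

start=s0; accept=s3; s0-0->s0; s0-1->s1; s1-0->s0; s1-1->s2; s2-0->s0; s2-1->s3; s3-0->s0; s3-1->s3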